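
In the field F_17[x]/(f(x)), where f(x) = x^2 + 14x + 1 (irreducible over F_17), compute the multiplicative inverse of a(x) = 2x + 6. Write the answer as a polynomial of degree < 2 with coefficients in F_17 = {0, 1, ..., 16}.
a(x)^(-1) ≡ 4x + 10 (mod f(x))

Since f is irreducible over F_17, F_17[x]/(f) is a field and a(x) ≠ 0 has an inverse. Apply the extended Euclidean algorithm to f(x) and a(x) in F_17[x]: f(x) = (9x + 14)·a(x) + (2). The last nonzero remainder is the constant 2 = gcd(f, a) in F_17. Back-substituting through the division chain expresses 2 = s(x)·a(x) + t(x)·f(x) with s(x) ≡ 8x + 3 (mod f), so (8x + 3)·a(x) ≡ 2 (mod f). Multiplying by 2^(-1) ≡ 9 in F_17 gives a(x)^(-1) ≡ 9·(8x + 3) ≡ 4x + 10 (mod f). Check: (2x + 6)·(4x + 10) = 8x^2 + 10x + 9 ≡ 1 (mod x^2 + 14x + 1).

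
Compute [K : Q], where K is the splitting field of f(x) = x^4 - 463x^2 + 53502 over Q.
[K : Q] = 4

Solving the quadratic in x^2: x^2 = (463 ± √(463^2 - 4·53502))/2 = (463 ± √361)/2 = (463 ± 19)/2, giving x^2 = 222 or x^2 = 241. So f(x) = (x^2 - 222)(x^2 - 241) and the roots of f are ±√222, ±√241. Hence the splitting field is K = Q(√222, √241). Since 222 and 241 are distinct squarefree integers > 1, their product 53502 is not a perfect square, so √241 ∉ Q(√222). By the tower law [K:Q] = [Q(√222,√241):Q(√222)] · [Q(√222):Q] = 2 · 2 = 4.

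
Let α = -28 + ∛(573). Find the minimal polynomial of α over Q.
m_α(x) = x^3 + 84x^2 + 2352x + 21379

Set β = α + 28 = ∛(573), so β^3 = 573. Then (α + 28)^3 - 573 = 0, i.e. α is a root of g(x) = (x + 28)^3 - 573 = x^3 + 84x^2 + 2352x + 21379. Since g(x) = h(x + 28) where h(x) = x^3 - 573, and h is irreducible over Q (because 573 is not a perfect cube, so h has no rational root, and a monic cubic with no rational root is irreducible), g is also irreducible (irreducibility is preserved under the substitution x → x + 28). Hence m_α(x) = x^3 + 84x^2 + 2352x + 21379.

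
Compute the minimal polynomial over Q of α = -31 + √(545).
m_α(x) = x^2 + 62x + 416

From α + 31 = √(545), squaring gives (α + 31)^2 = 545, i.e. α^2 + 62α + 961 = 545, so α^2 + 62α + 416 = 0. The discriminant of x^2 + 62x + 416 is (62)^2 - 4·(416) = 3844 - 1664 = 2180, and 4·(545) is not a perfect square in Q since 545 is squarefree and ≠ 1. Hence x^2 + 62x + 416 is irreducible over Q and is the minimal polynomial of α.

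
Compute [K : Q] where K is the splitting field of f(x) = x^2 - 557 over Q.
[K : Q] = 2

f(x) = x^2 - 557 factors as (x - √557)(x + √557). The splitting field is K = Q(√557). Since 557 is squarefree and > 1, it is not a perfect square, so x^2 - 557 is irreducible over Q and [Q(√557) : Q] = 2. Hence [K : Q] = 2.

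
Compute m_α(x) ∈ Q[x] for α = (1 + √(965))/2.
m_α(x) = x^2 - x - 241

From 2α - 1 = √(965), squaring gives (2α - 1)^2 = 965, i.e. 4α^2 - 4α + 1 = 965, so α^2 - α + (1 - 965)/4 = 0. Since 965 ≡ 1 (mod 4), (1 - 965)/4 = -241 ∈ Z. The polynomial x^2 - x - 241 has discriminant 1 - 4·(-241) = 965, which is not a perfect square in Q (d = 965 is squarefree and ≠ 1), so x^2 - x - 241 is irreducible over Q. It is the minimal polynomial of α.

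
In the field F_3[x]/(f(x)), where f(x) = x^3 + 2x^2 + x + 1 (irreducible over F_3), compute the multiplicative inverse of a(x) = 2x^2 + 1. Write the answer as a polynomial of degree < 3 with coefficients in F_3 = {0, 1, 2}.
a(x)^(-1) ≡ 2x^2 + x + 1 (mod f(x))

Since f is irreducible over F_3, F_3[x]/(f) is a field and a(x) ≠ 0 has an inverse. Apply the extended Euclidean algorithm to f(x) and a(x) in F_3[x]: f(x) = (2x + 1)·a(x) + (2x);  a(x) = (x)·(2x) + (1). The last nonzero remainder is the constant 1 = gcd(f, a) in F_3. Back-substituting through the division chain expresses 1 = s(x)·a(x) + t(x)·f(x) with s(x) ≡ 2x^2 + x + 1 (mod f), so a(x)^(-1) ≡ s(x) = 2x^2 + x + 1 (mod f). Check: (2x^2 + 1)·(2x^2 + x + 1) = x^4 + 2x^3 + x^2 + x + 1 ≡ 1 (mod x^3 + 2x^2 + x + 1).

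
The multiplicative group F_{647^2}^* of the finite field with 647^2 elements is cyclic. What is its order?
|F_{647^2}^*| = 418608

F_{647^2} has 647^2 = 418609 elements; its multiplicative group consists of all nonzero elements, so |F_{647^2}^*| = 418609 - 1 = 418608. (It is cyclic since any finite subgroup of the multiplicative group of a field is cyclic.)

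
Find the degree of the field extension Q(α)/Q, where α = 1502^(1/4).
[Q(α):Q] = 4

α is a root of x^4 - 1502. By Eisenstein's criterion at the prime p = 2 (which divides the constant term 1502 but p^2 = 4 does not, since 1502 is squarefree), x^4 - 1502 is irreducible over Q. Hence [Q(α):Q] = 4.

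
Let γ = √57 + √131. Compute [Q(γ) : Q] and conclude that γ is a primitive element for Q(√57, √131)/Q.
[Q(γ) : Q] = 4 (equivalently, Q(γ) = Q(√57, √131))

Obviously Q(γ) ⊆ Q(√57, √131), and [Q(√57, √131):Q] = 4 (since 57, 131 are distinct squarefree integers > 1 with 7467 not a perfect square). To show equality we compute the minimal polynomial of γ. From γ = √57 + √131: γ^2 = 57 + 2√(7467) + 131 = 188 + 2√(7467), so γ^2 - 188 = 2√(7467); squaring, (γ^2 - 188)^2 = 4·7467, i.e. γ^4 - 376γ^2 + 35344 - 29868 = 0, i.e. γ^4 - 376γ^2 + 5476 = 0. So γ is a root of x^4 - 376x^2 + 5476. This polynomial is irreducible over Q: it has no rational root (each ±√57 ± √131 is irrational), and any factorization into two quadratics over Q would force √(7467) ∈ Q (pairing opposite roots) or √57, √131 ∈ Q (other pairings), all impossible. Hence [Q(γ):Q] = 4 = [Q(√57, √131):Q], so Q(γ) = Q(√57, √131).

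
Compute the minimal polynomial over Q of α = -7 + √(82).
m_α(x) = x^2 + 14x - 33

From α + 7 = √(82), squaring gives (α + 7)^2 = 82, i.e. α^2 + 14α + 49 = 82, so α^2 + 14α - 33 = 0. The discriminant of x^2 + 14x - 33 is (14)^2 - 4·(-33) = 196 + 132 = 328, and 4·(82) is not a perfect square in Q since 82 is squarefree and ≠ 1. Hence x^2 + 14x - 33 is irreducible over Q and is the minimal polynomial of α.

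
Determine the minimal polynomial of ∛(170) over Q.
m_α(x) = x^3 - 170

α satisfies α^3 = 170, so x^3 - 170 annihilates α. By the rational root test, a rational root p/q (in lowest terms) of x^3 - 170 would satisfy p^3 = 170 q^3, forcing q = 1 and p^3 = 170; but 170 is not a perfect cube, contradiction. A monic cubic over Q with no rational root is irreducible (any nontrivial factorization would include a linear factor). Hence x^3 - 170 is the minimal polynomial of α, and in particular [Q(α):Q] = 3.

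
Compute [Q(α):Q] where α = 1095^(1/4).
[Q(α):Q] = 4

α is a root of x^4 - 1095. By Eisenstein's criterion at the prime p = 3 (which divides the constant term 1095 but p^2 = 9 does not, since 1095 is squarefree), x^4 - 1095 is irreducible over Q. Hence [Q(α):Q] = 4.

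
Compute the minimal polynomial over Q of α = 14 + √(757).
m_α(x) = x^2 - 28x - 561

From α - 14 = √(757), squaring gives (α - 14)^2 = 757, i.e. α^2 - 28α + 196 = 757, so α^2 - 28α - 561 = 0. The discriminant of x^2 - 28x - 561 is (-28)^2 - 4·(-561) = 784 + 2244 = 3028, and 4·(757) is not a perfect square in Q since 757 is squarefree and ≠ 1. Hence x^2 - 28x - 561 is irreducible over Q and is the minimal polynomial of α.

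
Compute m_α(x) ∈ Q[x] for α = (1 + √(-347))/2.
m_α(x) = x^2 - x + 87

From 2α - 1 = √(-347), squaring gives (2α - 1)^2 = -347, i.e. 4α^2 - 4α + 1 = -347, so α^2 - α + (1 + 347)/4 = 0. Since -347 ≡ 1 (mod 4), (1 + 347)/4 = 87 ∈ Z. The polynomial x^2 - x + 87 has discriminant 1 - 4·(87) = -347, which is not a perfect square in Q (d = -347 is squarefree and ≠ 1), so x^2 - x + 87 is irreducible over Q. It is the minimal polynomial of α.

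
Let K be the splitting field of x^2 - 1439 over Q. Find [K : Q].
[K : Q] = 2

f(x) = x^2 - 1439 factors as (x - √1439)(x + √1439). The splitting field is K = Q(√1439). Since 1439 is squarefree and > 1, it is not a perfect square, so x^2 - 1439 is irreducible over Q and [Q(√1439) : Q] = 2. Hence [K : Q] = 2.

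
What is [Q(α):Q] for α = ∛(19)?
[Q(α):Q] = 3

The minimal polynomial of α is x^3 - 19, irreducible over Q since 19 is not a perfect cube (so x^3 - 19 has no rational root). Hence [Q(α):Q] = deg(m_α) = 3.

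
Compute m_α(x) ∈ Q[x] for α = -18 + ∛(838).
m_α(x) = x^3 + 54x^2 + 972x + 4994

Set β = α + 18 = ∛(838), so β^3 = 838. Then (α + 18)^3 - 838 = 0, i.e. α is a root of g(x) = (x + 18)^3 - 838 = x^3 + 54x^2 + 972x + 4994. Since g(x) = h(x + 18) where h(x) = x^3 - 838, and h is irreducible over Q (because 838 is not a perfect cube, so h has no rational root, and a monic cubic with no rational root is irreducible), g is also irreducible (irreducibility is preserved under the substitution x → x + 18). Hence m_α(x) = x^3 + 54x^2 + 972x + 4994.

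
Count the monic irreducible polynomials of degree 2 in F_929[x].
There are 431056 monic irreducible polynomials of degree 2 over F_929

Each element of F_{929^2} that lies in no proper subfield is a root of exactly one monic irreducible of degree 2 over F_929, and each such polynomial has 2 distinct roots in F_{929^2}. By Möbius inversion the count is N_929(2) = (1/2) Σ_{d|2} μ(2/d) · 929^d = (1/2)(μ(2)·929^1 + μ(1)·929^2) = 862112/2 = 431056.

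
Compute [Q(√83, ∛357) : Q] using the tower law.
[Q(√83, ∛357) : Q] = 6

Let L = Q(√83, ∛357). Since Q(√83) ⊂ L and [Q(√83):Q] = 2, the tower law gives 2 | [L:Q]. Likewise Q(∛357) ⊂ L with [Q(∛357):Q] = 3 (because 357 is not a perfect cube), so 3 | [L:Q]. As gcd(2,3) = 1, [L:Q] is divisible by 6. Conversely L is generated over Q by √83 and ∛357, so [L:Q] ≤ 2·3 = 6. Therefore [Q(√83, ∛357) : Q] = 6.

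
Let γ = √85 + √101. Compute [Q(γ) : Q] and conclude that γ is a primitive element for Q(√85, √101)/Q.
[Q(γ) : Q] = 4 (equivalently, Q(γ) = Q(√85, √101))

Obviously Q(γ) ⊆ Q(√85, √101), and [Q(√85, √101):Q] = 4 (since 85, 101 are distinct squarefree integers > 1 with 8585 not a perfect square). To show equality we compute the minimal polynomial of γ. From γ = √85 + √101: γ^2 = 85 + 2√(8585) + 101 = 186 + 2√(8585), so γ^2 - 186 = 2√(8585); squaring, (γ^2 - 186)^2 = 4·8585, i.e. γ^4 - 372γ^2 + 34596 - 34340 = 0, i.e. γ^4 - 372γ^2 + 256 = 0. So γ is a root of x^4 - 372x^2 + 256. This polynomial is irreducible over Q: it has no rational root (each ±√85 ± √101 is irrational), and any factorization into two quadratics over Q would force √(8585) ∈ Q (pairing opposite roots) or √85, √101 ∈ Q (other pairings), all impossible. Hence [Q(γ):Q] = 4 = [Q(√85, √101):Q], so Q(γ) = Q(√85, √101).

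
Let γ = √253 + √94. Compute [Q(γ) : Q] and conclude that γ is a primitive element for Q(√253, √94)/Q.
[Q(γ) : Q] = 4 (equivalently, Q(γ) = Q(√253, √94))

Obviously Q(γ) ⊆ Q(√253, √94), and [Q(√253, √94):Q] = 4 (since 253, 94 are distinct squarefree integers > 1 with 23782 not a perfect square). To show equality we compute the minimal polynomial of γ. From γ = √253 + √94: γ^2 = 253 + 2√(23782) + 94 = 347 + 2√(23782), so γ^2 - 347 = 2√(23782); squaring, (γ^2 - 347)^2 = 4·23782, i.e. γ^4 - 694γ^2 + 120409 - 95128 = 0, i.e. γ^4 - 694γ^2 + 25281 = 0. So γ is a root of x^4 - 694x^2 + 25281. This polynomial is irreducible over Q: it has no rational root (each ±√253 ± √94 is irrational), and any factorization into two quadratics over Q would force √(23782) ∈ Q (pairing opposite roots) or √253, √94 ∈ Q (other pairings), all impossible. Hence [Q(γ):Q] = 4 = [Q(√253, √94):Q], so Q(γ) = Q(√253, √94).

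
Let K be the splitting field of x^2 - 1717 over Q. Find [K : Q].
[K : Q] = 2

f(x) = x^2 - 1717 factors as (x - √1717)(x + √1717). The splitting field is K = Q(√1717). Since 1717 is squarefree and > 1, it is not a perfect square, so x^2 - 1717 is irreducible over Q and [Q(√1717) : Q] = 2. Hence [K : Q] = 2.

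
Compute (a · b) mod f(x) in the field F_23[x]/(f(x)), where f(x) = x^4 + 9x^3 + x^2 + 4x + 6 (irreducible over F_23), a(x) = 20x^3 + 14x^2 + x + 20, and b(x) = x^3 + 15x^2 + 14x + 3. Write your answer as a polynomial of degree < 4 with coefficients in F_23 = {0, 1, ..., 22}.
a · b ≡ 22x^3 + 21x^2 + 4x + 8 (mod f(x))

Multiply in F_23[x]: a(x)·b(x) = (20x^3 + 14x^2 + x + 20)·(x^3 + 15x^2 + 14x + 3) = 20x^6 + 15x^5 + 8x^4 + 15x^3 + 11x^2 + 7x + 14. This has degree ≥ 4, so divide by f(x) over F_23: 20x^6 + 15x^5 + 8x^4 + 15x^3 + 11x^2 + 7x + 14 = (20x^2 + 19x + 1)·(x^4 + 9x^3 + x^2 + 4x + 6) + (22x^3 + 21x^2 + 4x + 8). Hence a·b ≡ 22x^3 + 21x^2 + 4x + 8 (mod f). (F_23[x]/(f) is a field with 23^4 = 279841 elements since f is irreducible of degree 4.)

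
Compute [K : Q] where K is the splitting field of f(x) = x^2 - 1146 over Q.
[K : Q] = 2

f(x) = x^2 - 1146 factors as (x - √1146)(x + √1146). The splitting field is K = Q(√1146). Since 1146 is squarefree and > 1, it is not a perfect square, so x^2 - 1146 is irreducible over Q and [Q(√1146) : Q] = 2. Hence [K : Q] = 2.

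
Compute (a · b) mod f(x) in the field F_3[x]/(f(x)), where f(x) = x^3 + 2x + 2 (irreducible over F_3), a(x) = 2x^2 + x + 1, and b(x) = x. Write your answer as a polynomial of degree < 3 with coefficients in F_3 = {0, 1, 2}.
a · b ≡ x^2 + 2 (mod f(x))

Multiply in F_3[x]: a(x)·b(x) = (2x^2 + x + 1)·(x) = 2x^3 + x^2 + x. This has degree ≥ 3, so divide by f(x) over F_3: 2x^3 + x^2 + x = (2)·(x^3 + 2x + 2) + (x^2 + 2). Hence a·b ≡ x^2 + 2 (mod f). (F_3[x]/(f) is a field with 3^3 = 27 elements since f is irreducible of degree 3.)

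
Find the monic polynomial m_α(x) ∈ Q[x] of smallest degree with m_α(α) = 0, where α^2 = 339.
m_α(x) = x^2 - 339

α satisfies α^2 - 339 = 0, so x^2 - 339 annihilates α. Since d = 339 is squarefree and ≠ 1, it is not a perfect square in Q, so x^2 - 339 has no rational root and is therefore irreducible over Q (a degree-2 polynomial over a field is irreducible iff it has no root). Hence m_α(x) = x^2 - 339.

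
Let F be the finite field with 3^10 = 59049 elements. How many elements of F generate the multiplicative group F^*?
There are φ(59048) = 26400 primitive elements

F_q^* is cyclic of order q - 1 = 59048. A cyclic group of order m has exactly φ(m) generators. Here m = 59048 = 2^3 · 11^2 · 61, so the number of primitive elements is φ(59048) = 26400.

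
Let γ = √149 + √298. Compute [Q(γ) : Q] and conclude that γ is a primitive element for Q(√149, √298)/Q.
[Q(γ) : Q] = 4 (equivalently, Q(γ) = Q(√149, √298))

Obviously Q(γ) ⊆ Q(√149, √298), and [Q(√149, √298):Q] = 4 (since 149, 298 are distinct squarefree integers > 1 with 44402 not a perfect square). To show equality we compute the minimal polynomial of γ. From γ = √149 + √298: γ^2 = 149 + 2√(44402) + 298 = 447 + 2√(44402), so γ^2 - 447 = 2√(44402); squaring, (γ^2 - 447)^2 = 4·44402, i.e. γ^4 - 894γ^2 + 199809 - 177608 = 0, i.e. γ^4 - 894γ^2 + 22201 = 0. So γ is a root of x^4 - 894x^2 + 22201. This polynomial is irreducible over Q: it has no rational root (each ±√149 ± √298 is irrational), and any factorization into two quadratics over Q would force √(44402) ∈ Q (pairing opposite roots) or √149, √298 ∈ Q (other pairings), all impossible. Hence [Q(γ):Q] = 4 = [Q(√149, √298):Q], so Q(γ) = Q(√149, √298).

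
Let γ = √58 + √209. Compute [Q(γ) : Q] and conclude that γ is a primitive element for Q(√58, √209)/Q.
[Q(γ) : Q] = 4 (equivalently, Q(γ) = Q(√58, √209))

Obviously Q(γ) ⊆ Q(√58, √209), and [Q(√58, √209):Q] = 4 (since 58, 209 are distinct squarefree integers > 1 with 12122 not a perfect square). To show equality we compute the minimal polynomial of γ. From γ = √58 + √209: γ^2 = 58 + 2√(12122) + 209 = 267 + 2√(12122), so γ^2 - 267 = 2√(12122); squaring, (γ^2 - 267)^2 = 4·12122, i.e. γ^4 - 534γ^2 + 71289 - 48488 = 0, i.e. γ^4 - 534γ^2 + 22801 = 0. So γ is a root of x^4 - 534x^2 + 22801. This polynomial is irreducible over Q: it has no rational root (each ±√58 ± √209 is irrational), and any factorization into two quadratics over Q would force √(12122) ∈ Q (pairing opposite roots) or √58, √209 ∈ Q (other pairings), all impossible. Hence [Q(γ):Q] = 4 = [Q(√58, √209):Q], so Q(γ) = Q(√58, √209).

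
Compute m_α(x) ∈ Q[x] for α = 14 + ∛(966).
m_α(x) = x^3 - 42x^2 + 588x - 3710

Set β = α - 14 = ∛(966), so β^3 = 966. Then (α - 14)^3 - 966 = 0, i.e. α is a root of g(x) = (x - 14)^3 - 966 = x^3 - 42x^2 + 588x - 3710. Since g(x) = h(x - 14) where h(x) = x^3 - 966, and h is irreducible over Q (because 966 is not a perfect cube, so h has no rational root, and a monic cubic with no rational root is irreducible), g is also irreducible (irreducibility is preserved under the substitution x → x - 14). Hence m_α(x) = x^3 - 42x^2 + 588x - 3710.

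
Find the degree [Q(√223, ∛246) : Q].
[Q(√223, ∛246) : Q] = 6

Let L = Q(√223, ∛246). Since Q(√223) ⊂ L and [Q(√223):Q] = 2, the tower law gives 2 | [L:Q]. Likewise Q(∛246) ⊂ L with [Q(∛246):Q] = 3 (because 246 is not a perfect cube), so 3 | [L:Q]. As gcd(2,3) = 1, [L:Q] is divisible by 6. Conversely L is generated over Q by √223 and ∛246, so [L:Q] ≤ 2·3 = 6. Therefore [Q(√223, ∛246) : Q] = 6.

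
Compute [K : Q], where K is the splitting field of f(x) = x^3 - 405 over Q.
[K : Q] = 6

The roots of x^3 - 405 are ∛405, ω∛405, ω^2∛405 where ω = e^(2πi/3) is a primitive cube root of unity, so K = Q(∛405, ω). Now [Q(∛405):Q] = 3 (since 405 is not a perfect cube, x^3 - 405 is irreducible) and [Q(ω):Q] = 2. Both 2 and 3 divide [K:Q], and [K:Q] ≤ 3·2 = 6, so [K:Q] = 6. (Equivalently: Q(∛405) ⊂ R but ω ∉ R, so [K : Q(∛405)] = 2.)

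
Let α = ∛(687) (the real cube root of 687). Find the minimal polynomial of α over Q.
m_α(x) = x^3 - 687

α satisfies α^3 = 687, so x^3 - 687 annihilates α. By the rational root test, a rational root p/q (in lowest terms) of x^3 - 687 would satisfy p^3 = 687 q^3, forcing q = 1 and p^3 = 687; but 687 is not a perfect cube, contradiction. A monic cubic over Q with no rational root is irreducible (any nontrivial factorization would include a linear factor). Hence x^3 - 687 is the minimal polynomial of α, and in particular [Q(α):Q] = 3.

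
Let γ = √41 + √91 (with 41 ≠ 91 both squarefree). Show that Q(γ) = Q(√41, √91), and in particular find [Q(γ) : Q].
[Q(γ) : Q] = 4 (equivalently, Q(γ) = Q(√41, √91))

Obviously Q(γ) ⊆ Q(√41, √91), and [Q(√41, √91):Q] = 4 (since 41, 91 are distinct squarefree integers > 1 with 3731 not a perfect square). To show equality we compute the minimal polynomial of γ. From γ = √41 + √91: γ^2 = 41 + 2√(3731) + 91 = 132 + 2√(3731), so γ^2 - 132 = 2√(3731); squaring, (γ^2 - 132)^2 = 4·3731, i.e. γ^4 - 264γ^2 + 17424 - 14924 = 0, i.e. γ^4 - 264γ^2 + 2500 = 0. So γ is a root of x^4 - 264x^2 + 2500. This polynomial is irreducible over Q: it has no rational root (each ±√41 ± √91 is irrational), and any factorization into two quadratics over Q would force √(3731) ∈ Q (pairing opposite roots) or √41, √91 ∈ Q (other pairings), all impossible. Hence [Q(γ):Q] = 4 = [Q(√41, √91):Q], so Q(γ) = Q(√41, √91).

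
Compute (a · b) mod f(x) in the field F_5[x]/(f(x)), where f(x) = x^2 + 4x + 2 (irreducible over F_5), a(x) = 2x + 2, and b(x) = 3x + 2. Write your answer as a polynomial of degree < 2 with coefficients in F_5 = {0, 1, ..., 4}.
a · b ≡ x + 2 (mod f(x))

Multiply in F_5[x]: a(x)·b(x) = (2x + 2)·(3x + 2) = x^2 + 4. This has degree ≥ 2, so divide by f(x) over F_5: x^2 + 4 = (1)·(x^2 + 4x + 2) + (x + 2). Hence a·b ≡ x + 2 (mod f). (F_5[x]/(f) is a field with 5^2 = 25 elements since f is irreducible of degree 2.)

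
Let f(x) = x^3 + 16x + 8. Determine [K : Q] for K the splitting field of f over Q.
[K : Q] = 6

By the rational root test, any rational root of the monic integer polynomial f(x) = x^3 + 16x + 8 must be an integer dividing the constant term 8, i.e. one of ±{1, 2, 4, 8}. Evaluating: f(1) = 25, f(-1) = -9, f(2) = 48, f(-2) = -32, f(4) = 136, f(-4) = -120, f(8) = 648, f(-8) = -632; none is 0, so f has no rational root and is therefore irreducible over Q (a cubic with no linear factor over a field is irreducible). For an irreducible cubic, the Galois group is A_3 or S_3 according as the discriminant disc(f) = -4a^3 - 27b^2 = -4·(16)^3 - 27·(8)^2 = -18112 is or is not a square in Q. Here disc(f) = -18112 is not a perfect square in Q, so the Galois group of f over Q is not contained in A_3 and must be all of S_3. The splitting field has degree |S_3| = 6 over Q, so [K : Q] = 6.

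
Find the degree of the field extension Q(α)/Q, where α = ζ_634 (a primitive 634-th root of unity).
[Q(α):Q] = 316

The minimal polynomial of ζ_634 over Q is the 634-th cyclotomic polynomial Φ_634(x), which is irreducible over Q and has degree φ(634) = 316. Hence [Q(α):Q] = φ(634) = 316.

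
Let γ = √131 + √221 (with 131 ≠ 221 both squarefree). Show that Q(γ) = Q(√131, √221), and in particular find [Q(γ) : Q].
[Q(γ) : Q] = 4 (equivalently, Q(γ) = Q(√131, √221))

Obviously Q(γ) ⊆ Q(√131, √221), and [Q(√131, √221):Q] = 4 (since 131, 221 are distinct squarefree integers > 1 with 28951 not a perfect square). To show equality we compute the minimal polynomial of γ. From γ = √131 + √221: γ^2 = 131 + 2√(28951) + 221 = 352 + 2√(28951), so γ^2 - 352 = 2√(28951); squaring, (γ^2 - 352)^2 = 4·28951, i.e. γ^4 - 704γ^2 + 123904 - 115804 = 0, i.e. γ^4 - 704γ^2 + 8100 = 0. So γ is a root of x^4 - 704x^2 + 8100. This polynomial is irreducible over Q: it has no rational root (each ±√131 ± √221 is irrational), and any factorization into two quadratics over Q would force √(28951) ∈ Q (pairing opposite roots) or √131, √221 ∈ Q (other pairings), all impossible. Hence [Q(γ):Q] = 4 = [Q(√131, √221):Q], so Q(γ) = Q(√131, √221).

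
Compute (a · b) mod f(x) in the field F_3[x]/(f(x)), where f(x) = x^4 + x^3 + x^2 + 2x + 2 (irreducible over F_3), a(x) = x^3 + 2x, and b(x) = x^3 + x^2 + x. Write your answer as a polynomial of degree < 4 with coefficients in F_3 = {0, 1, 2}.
a · b ≡ x^3 + x^2 + 2x + 2 (mod f(x))

Multiply in F_3[x]: a(x)·b(x) = (x^3 + 2x)·(x^3 + x^2 + x) = x^6 + x^5 + 2x^3 + 2x^2. This has degree ≥ 4, so divide by f(x) over F_3: x^6 + x^5 + 2x^3 + 2x^2 = (x^2 + 2)·(x^4 + x^3 + x^2 + 2x + 2) + (x^3 + x^2 + 2x + 2). Hence a·b ≡ x^3 + x^2 + 2x + 2 (mod f). (F_3[x]/(f) is a field with 3^4 = 81 elements since f is irreducible of degree 4.)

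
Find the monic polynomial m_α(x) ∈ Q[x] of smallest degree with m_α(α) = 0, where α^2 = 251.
m_α(x) = x^2 - 251

α satisfies α^2 - 251 = 0, so x^2 - 251 annihilates α. Since d = 251 is squarefree and ≠ 1, it is not a perfect square in Q, so x^2 - 251 has no rational root and is therefore irreducible over Q (a degree-2 polynomial over a field is irreducible iff it has no root). Hence m_α(x) = x^2 - 251.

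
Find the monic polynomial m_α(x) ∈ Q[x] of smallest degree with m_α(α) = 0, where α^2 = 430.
m_α(x) = x^2 - 430

α satisfies α^2 - 430 = 0, so x^2 - 430 annihilates α. Since d = 430 is squarefree and ≠ 1, it is not a perfect square in Q, so x^2 - 430 has no rational root and is therefore irreducible over Q (a degree-2 polynomial over a field is irreducible iff it has no root). Hence m_α(x) = x^2 - 430.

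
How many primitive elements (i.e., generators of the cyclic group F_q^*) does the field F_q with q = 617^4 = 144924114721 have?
There are φ(144924114720) = 29820948480 primitive elements

F_q^* is cyclic of order q - 1 = 144924114720. A cyclic group of order m has exactly φ(m) generators. Here m = 144924114720 = 2^5 · 3 · 5 · 7 · 11 · 103 · 38069, so the number of primitive elements is φ(144924114720) = 29820948480.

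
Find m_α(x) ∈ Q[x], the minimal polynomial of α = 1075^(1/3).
m_α(x) = x^3 - 1075

α satisfies α^3 = 1075, so x^3 - 1075 annihilates α. By the rational root test, a rational root p/q (in lowest terms) of x^3 - 1075 would satisfy p^3 = 1075 q^3, forcing q = 1 and p^3 = 1075; but 1075 is not a perfect cube, contradiction. A monic cubic over Q with no rational root is irreducible (any nontrivial factorization would include a linear factor). Hence x^3 - 1075 is the minimal polynomial of α, and in particular [Q(α):Q] = 3.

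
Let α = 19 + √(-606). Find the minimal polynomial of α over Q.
m_α(x) = x^2 - 38x + 967

From α - 19 = √(-606), squaring gives (α - 19)^2 = -606, i.e. α^2 - 38α + 361 = -606, so α^2 - 38α + 967 = 0. The discriminant of x^2 - 38x + 967 is (-38)^2 - 4·(967) = 1444 - 3868 = -2424, and 4·(-606) is not a perfect square in Q since -606 is squarefree and ≠ 1. Hence x^2 - 38x + 967 is irreducible over Q and is the minimal polynomial of α.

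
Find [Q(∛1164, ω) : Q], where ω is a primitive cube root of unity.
[Q(∛1164, ω) : Q] = 6

[Q(∛1164):Q] = 3 (min poly x^3 - 1164, irreducible since 1164 is not a perfect cube). [Q(ω):Q] = 2 (min poly x^2 + x + 1). Since Q(∛1164) ⊂ R and ω ∉ R, we have ω ∉ Q(∛1164), so x^2 + x + 1 remains irreducible over Q(∛1164) and [Q(∛1164, ω) : Q(∛1164)] = 2. By the tower law, [Q(∛1164, ω) : Q] = 3 · 2 = 6. (In fact Q(∛1164, ω) is the splitting field of x^3 - 1164 over Q.)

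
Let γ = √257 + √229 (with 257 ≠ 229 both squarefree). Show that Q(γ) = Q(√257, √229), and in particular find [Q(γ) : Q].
[Q(γ) : Q] = 4 (equivalently, Q(γ) = Q(√257, √229))

Obviously Q(γ) ⊆ Q(√257, √229), and [Q(√257, √229):Q] = 4 (since 257, 229 are distinct squarefree integers > 1 with 58853 not a perfect square). To show equality we compute the minimal polynomial of γ. From γ = √257 + √229: γ^2 = 257 + 2√(58853) + 229 = 486 + 2√(58853), so γ^2 - 486 = 2√(58853); squaring, (γ^2 - 486)^2 = 4·58853, i.e. γ^4 - 972γ^2 + 236196 - 235412 = 0, i.e. γ^4 - 972γ^2 + 784 = 0. So γ is a root of x^4 - 972x^2 + 784. This polynomial is irreducible over Q: it has no rational root (each ±√257 ± √229 is irrational), and any factorization into two quadratics over Q would force √(58853) ∈ Q (pairing opposite roots) or √257, √229 ∈ Q (other pairings), all impossible. Hence [Q(γ):Q] = 4 = [Q(√257, √229):Q], so Q(γ) = Q(√257, √229).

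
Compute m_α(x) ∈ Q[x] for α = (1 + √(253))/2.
m_α(x) = x^2 - x - 63

From 2α - 1 = √(253), squaring gives (2α - 1)^2 = 253, i.e. 4α^2 - 4α + 1 = 253, so α^2 - α + (1 - 253)/4 = 0. Since 253 ≡ 1 (mod 4), (1 - 253)/4 = -63 ∈ Z. The polynomial x^2 - x - 63 has discriminant 1 - 4·(-63) = 253, which is not a perfect square in Q (d = 253 is squarefree and ≠ 1), so x^2 - x - 63 is irreducible over Q. It is the minimal polynomial of α.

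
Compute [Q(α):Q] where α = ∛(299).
[Q(α):Q] = 3

The minimal polynomial of α is x^3 - 299, irreducible over Q since 299 is not a perfect cube (so x^3 - 299 has no rational root). Hence [Q(α):Q] = deg(m_α) = 3.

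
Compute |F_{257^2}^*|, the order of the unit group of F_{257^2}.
|F_{257^2}^*| = 66048

F_{257^2} has 257^2 = 66049 elements; its multiplicative group consists of all nonzero elements, so |F_{257^2}^*| = 66049 - 1 = 66048. (It is cyclic since any finite subgroup of the multiplicative group of a field is cyclic.)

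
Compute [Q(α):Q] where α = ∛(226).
[Q(α):Q] = 3

The minimal polynomial of α is x^3 - 226, irreducible over Q since 226 is not a perfect cube (so x^3 - 226 has no rational root). Hence [Q(α):Q] = deg(m_α) = 3.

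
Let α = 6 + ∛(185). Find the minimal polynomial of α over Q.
m_α(x) = x^3 - 18x^2 + 108x - 401

Set β = α - 6 = ∛(185), so β^3 = 185. Then (α - 6)^3 - 185 = 0, i.e. α is a root of g(x) = (x - 6)^3 - 185 = x^3 - 18x^2 + 108x - 401. Since g(x) = h(x - 6) where h(x) = x^3 - 185, and h is irreducible over Q (because 185 is not a perfect cube, so h has no rational root, and a monic cubic with no rational root is irreducible), g is also irreducible (irreducibility is preserved under the substitution x → x - 6). Hence m_α(x) = x^3 - 18x^2 + 108x - 401.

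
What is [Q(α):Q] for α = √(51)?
[Q(α):Q] = 2

[Q(α):Q] equals the degree of the minimal polynomial of α. Here α^2 = 51 and x^2 - 51 is irreducible (d = 51 is squarefree, ≠ 1, hence not a square), so deg(m_α) = 2. Thus [Q(α):Q] = 2.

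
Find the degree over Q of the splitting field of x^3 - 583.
[K : Q] = 6

The roots of x^3 - 583 are ∛583, ω∛583, ω^2∛583 where ω = e^(2πi/3) is a primitive cube root of unity, so K = Q(∛583, ω). Now [Q(∛583):Q] = 3 (since 583 is not a perfect cube, x^3 - 583 is irreducible) and [Q(ω):Q] = 2. Both 2 and 3 divide [K:Q], and [K:Q] ≤ 3·2 = 6, so [K:Q] = 6. (Equivalently: Q(∛583) ⊂ R but ω ∉ R, so [K : Q(∛583)] = 2.)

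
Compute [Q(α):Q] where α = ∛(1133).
[Q(α):Q] = 3

The minimal polynomial of α is x^3 - 1133, irreducible over Q since 1133 is not a perfect cube (so x^3 - 1133 has no rational root). Hence [Q(α):Q] = deg(m_α) = 3.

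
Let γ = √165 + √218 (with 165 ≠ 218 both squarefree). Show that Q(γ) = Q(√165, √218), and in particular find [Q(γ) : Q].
[Q(γ) : Q] = 4 (equivalently, Q(γ) = Q(√165, √218))

Obviously Q(γ) ⊆ Q(√165, √218), and [Q(√165, √218):Q] = 4 (since 165, 218 are distinct squarefree integers > 1 with 35970 not a perfect square). To show equality we compute the minimal polynomial of γ. From γ = √165 + √218: γ^2 = 165 + 2√(35970) + 218 = 383 + 2√(35970), so γ^2 - 383 = 2√(35970); squaring, (γ^2 - 383)^2 = 4·35970, i.e. γ^4 - 766γ^2 + 146689 - 143880 = 0, i.e. γ^4 - 766γ^2 + 2809 = 0. So γ is a root of x^4 - 766x^2 + 2809. This polynomial is irreducible over Q: it has no rational root (each ±√165 ± √218 is irrational), and any factorization into two quadratics over Q would force √(35970) ∈ Q (pairing opposite roots) or √165, √218 ∈ Q (other pairings), all impossible. Hence [Q(γ):Q] = 4 = [Q(√165, √218):Q], so Q(γ) = Q(√165, √218).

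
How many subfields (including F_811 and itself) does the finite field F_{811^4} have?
F_{811^4} has 3 subfields

The subfields of F_{p^n} are exactly the fields F_{p^d} for d | n (each is the fixed field of the unique index-d subgroup of Gal(F_{p^n}/F_p) ≅ Z/nZ). The divisors of n = 4 are {1, 2, 4}, giving 3 subfields: F_{811^1}, F_{811^2}, F_{811^4}.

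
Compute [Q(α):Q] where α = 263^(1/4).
[Q(α):Q] = 4

α is a root of x^4 - 263. By Eisenstein's criterion at the prime p = 263 (which divides the constant term 263 but p^2 = 69169 does not, since 263 is squarefree), x^4 - 263 is irreducible over Q. Hence [Q(α):Q] = 4.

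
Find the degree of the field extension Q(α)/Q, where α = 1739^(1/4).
[Q(α):Q] = 4

α is a root of x^4 - 1739. By Eisenstein's criterion at the prime p = 37 (which divides the constant term 1739 but p^2 = 1369 does not, since 1739 is squarefree), x^4 - 1739 is irreducible over Q. Hence [Q(α):Q] = 4.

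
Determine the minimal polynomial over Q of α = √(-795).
m_α(x) = x^2 + 795

α satisfies α^2 + 795 = 0, so x^2 + 795 annihilates α. Since d = -795 is squarefree and ≠ 1, it is not a perfect square in Q, so x^2 + 795 has no rational root and is therefore irreducible over Q (a degree-2 polynomial over a field is irreducible iff it has no root). Hence m_α(x) = x^2 + 795.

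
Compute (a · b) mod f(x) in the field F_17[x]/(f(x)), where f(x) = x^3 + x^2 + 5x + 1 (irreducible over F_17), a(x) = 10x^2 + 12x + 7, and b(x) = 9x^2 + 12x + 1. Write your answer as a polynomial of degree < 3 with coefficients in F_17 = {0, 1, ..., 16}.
a · b ≡ 3x^2 + 13x + 5 (mod f(x))

Multiply in F_17[x]: a(x)·b(x) = (10x^2 + 12x + 7)·(9x^2 + 12x + 1) = 5x^4 + 7x^3 + 13x^2 + 11x + 7. This has degree ≥ 3, so divide by f(x) over F_17: 5x^4 + 7x^3 + 13x^2 + 11x + 7 = (5x + 2)·(x^3 + x^2 + 5x + 1) + (3x^2 + 13x + 5). Hence a·b ≡ 3x^2 + 13x + 5 (mod f). (F_17[x]/(f) is a field with 17^3 = 4913 elements since f is irreducible of degree 3.)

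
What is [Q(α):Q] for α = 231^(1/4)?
[Q(α):Q] = 4

α is a root of x^4 - 231. By Eisenstein's criterion at the prime p = 3 (which divides the constant term 231 but p^2 = 9 does not, since 231 is squarefree), x^4 - 231 is irreducible over Q. Hence [Q(α):Q] = 4.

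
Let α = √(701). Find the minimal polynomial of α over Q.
m_α(x) = x^2 - 701

α satisfies α^2 - 701 = 0, so x^2 - 701 annihilates α. Since d = 701 is squarefree and ≠ 1, it is not a perfect square in Q, so x^2 - 701 has no rational root and is therefore irreducible over Q (a degree-2 polynomial over a field is irreducible iff it has no root). Hence m_α(x) = x^2 - 701.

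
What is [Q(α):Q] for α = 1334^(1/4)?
[Q(α):Q] = 4

α is a root of x^4 - 1334. By Eisenstein's criterion at the prime p = 2 (which divides the constant term 1334 but p^2 = 4 does not, since 1334 is squarefree), x^4 - 1334 is irreducible over Q. Hence [Q(α):Q] = 4.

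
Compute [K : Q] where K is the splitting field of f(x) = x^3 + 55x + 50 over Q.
[K : Q] = 6

By the rational root test, any rational root of the monic integer polynomial f(x) = x^3 + 55x + 50 must be an integer dividing the constant term 50, i.e. one of ±{1, 2, 5, 10, 25, 50}. Evaluating: f(1) = 106, f(-1) = -6, f(2) = 168, f(-2) = -68, f(5) = 450, f(-5) = -350, f(10) = 1600, f(-10) = -1500, f(25) = 17050, f(-25) = -16950, f(50) = 127800, f(-50) = -127700; none is 0, so f has no rational root and is therefore irreducible over Q (a cubic with no linear factor over a field is irreducible). For an irreducible cubic, the Galois group is A_3 or S_3 according as the discriminant disc(f) = -4a^3 - 27b^2 = -4·(55)^3 - 27·(50)^2 = -733000 is or is not a square in Q. Here disc(f) = -733000 is not a perfect square in Q, so the Galois group of f over Q is not contained in A_3 and must be all of S_3. The splitting field has degree |S_3| = 6 over Q, so [K : Q] = 6.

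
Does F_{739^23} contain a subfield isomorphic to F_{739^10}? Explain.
No: F_{739^10} is not a subfield of F_{739^23}

F_{p^m} embeds in F_{p^n} iff m | n. Here 10 ∤ 23 (since 23 = 2·10 + 3 with remainder 3 ≠ 0), so F_{739^10} is not a subfield of F_{739^23}. Equivalently: if it were, the tower law would give 10 = [F_{739^10}:F_739] dividing [F_{739^23}:F_739] = 23, contradiction.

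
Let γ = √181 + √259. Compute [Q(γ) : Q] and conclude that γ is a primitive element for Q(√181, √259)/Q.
[Q(γ) : Q] = 4 (equivalently, Q(γ) = Q(√181, √259))

Obviously Q(γ) ⊆ Q(√181, √259), and [Q(√181, √259):Q] = 4 (since 181, 259 are distinct squarefree integers > 1 with 46879 not a perfect square). To show equality we compute the minimal polynomial of γ. From γ = √181 + √259: γ^2 = 181 + 2√(46879) + 259 = 440 + 2√(46879), so γ^2 - 440 = 2√(46879); squaring, (γ^2 - 440)^2 = 4·46879, i.e. γ^4 - 880γ^2 + 193600 - 187516 = 0, i.e. γ^4 - 880γ^2 + 6084 = 0. So γ is a root of x^4 - 880x^2 + 6084. This polynomial is irreducible over Q: it has no rational root (each ±√181 ± √259 is irrational), and any factorization into two quadratics over Q would force √(46879) ∈ Q (pairing opposite roots) or √181, √259 ∈ Q (other pairings), all impossible. Hence [Q(γ):Q] = 4 = [Q(√181, √259):Q], so Q(γ) = Q(√181, √259).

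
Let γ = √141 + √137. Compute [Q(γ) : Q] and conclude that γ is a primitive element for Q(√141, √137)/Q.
[Q(γ) : Q] = 4 (equivalently, Q(γ) = Q(√141, √137))

Obviously Q(γ) ⊆ Q(√141, √137), and [Q(√141, √137):Q] = 4 (since 141, 137 are distinct squarefree integers > 1 with 19317 not a perfect square). To show equality we compute the minimal polynomial of γ. From γ = √141 + √137: γ^2 = 141 + 2√(19317) + 137 = 278 + 2√(19317), so γ^2 - 278 = 2√(19317); squaring, (γ^2 - 278)^2 = 4·19317, i.e. γ^4 - 556γ^2 + 77284 - 77268 = 0, i.e. γ^4 - 556γ^2 + 16 = 0. So γ is a root of x^4 - 556x^2 + 16. This polynomial is irreducible over Q: it has no rational root (each ±√141 ± √137 is irrational), and any factorization into two quadratics over Q would force √(19317) ∈ Q (pairing opposite roots) or √141, √137 ∈ Q (other pairings), all impossible. Hence [Q(γ):Q] = 4 = [Q(√141, √137):Q], so Q(γ) = Q(√141, √137).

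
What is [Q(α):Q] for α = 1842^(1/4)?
[Q(α):Q] = 4

α is a root of x^4 - 1842. By Eisenstein's criterion at the prime p = 2 (which divides the constant term 1842 but p^2 = 4 does not, since 1842 is squarefree), x^4 - 1842 is irreducible over Q. Hence [Q(α):Q] = 4.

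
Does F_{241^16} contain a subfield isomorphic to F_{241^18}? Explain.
No: F_{241^18} is not a subfield of F_{241^16}

F_{p^m} embeds in F_{p^n} iff m | n. Here 18 ∤ 16 (since 16 = 0·18 + 16 with remainder 16 ≠ 0), so F_{241^18} is not a subfield of F_{241^16}. Equivalently: if it were, the tower law would give 18 = [F_{241^18}:F_241] dividing [F_{241^16}:F_241] = 16, contradiction.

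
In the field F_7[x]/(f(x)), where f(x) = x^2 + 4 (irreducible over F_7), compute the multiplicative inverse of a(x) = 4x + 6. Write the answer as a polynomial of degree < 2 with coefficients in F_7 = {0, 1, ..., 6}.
a(x)^(-1) ≡ 5x + 3 (mod f(x))

Since f is irreducible over F_7, F_7[x]/(f) is a field and a(x) ≠ 0 has an inverse. Apply the extended Euclidean algorithm to f(x) and a(x) in F_7[x]: f(x) = (2x + 4)·a(x) + (1). The last nonzero remainder is the constant 1 = gcd(f, a) in F_7. Back-substituting through the division chain expresses 1 = s(x)·a(x) + t(x)·f(x) with s(x) ≡ 5x + 3 (mod f), so a(x)^(-1) ≡ s(x) = 5x + 3 (mod f). Check: (4x + 6)·(5x + 3) = 6x^2 + 4 ≡ 1 (mod x^2 + 4).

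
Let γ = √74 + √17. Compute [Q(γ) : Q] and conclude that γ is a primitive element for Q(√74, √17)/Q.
[Q(γ) : Q] = 4 (equivalently, Q(γ) = Q(√74, √17))

Obviously Q(γ) ⊆ Q(√74, √17), and [Q(√74, √17):Q] = 4 (since 74, 17 are distinct squarefree integers > 1 with 1258 not a perfect square). To show equality we compute the minimal polynomial of γ. From γ = √74 + √17: γ^2 = 74 + 2√(1258) + 17 = 91 + 2√(1258), so γ^2 - 91 = 2√(1258); squaring, (γ^2 - 91)^2 = 4·1258, i.e. γ^4 - 182γ^2 + 8281 - 5032 = 0, i.e. γ^4 - 182γ^2 + 3249 = 0. So γ is a root of x^4 - 182x^2 + 3249. This polynomial is irreducible over Q: it has no rational root (each ±√74 ± √17 is irrational), and any factorization into two quadratics over Q would force √(1258) ∈ Q (pairing opposite roots) or √74, √17 ∈ Q (other pairings), all impossible. Hence [Q(γ):Q] = 4 = [Q(√74, √17):Q], so Q(γ) = Q(√74, √17).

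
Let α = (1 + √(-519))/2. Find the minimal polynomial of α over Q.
m_α(x) = x^2 - x + 130

From 2α - 1 = √(-519), squaring gives (2α - 1)^2 = -519, i.e. 4α^2 - 4α + 1 = -519, so α^2 - α + (1 + 519)/4 = 0. Since -519 ≡ 1 (mod 4), (1 + 519)/4 = 130 ∈ Z. The polynomial x^2 - x + 130 has discriminant 1 - 4·(130) = -519, which is not a perfect square in Q (d = -519 is squarefree and ≠ 1), so x^2 - x + 130 is irreducible over Q. It is the minimal polynomial of α.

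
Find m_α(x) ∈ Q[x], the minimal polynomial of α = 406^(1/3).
m_α(x) = x^3 - 406

α satisfies α^3 = 406, so x^3 - 406 annihilates α. By the rational root test, a rational root p/q (in lowest terms) of x^3 - 406 would satisfy p^3 = 406 q^3, forcing q = 1 and p^3 = 406; but 406 is not a perfect cube, contradiction. A monic cubic over Q with no rational root is irreducible (any nontrivial factorization would include a linear factor). Hence x^3 - 406 is the minimal polynomial of α, and in particular [Q(α):Q] = 3.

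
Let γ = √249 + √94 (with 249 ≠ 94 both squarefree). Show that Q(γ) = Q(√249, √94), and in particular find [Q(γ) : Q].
[Q(γ) : Q] = 4 (equivalently, Q(γ) = Q(√249, √94))

Obviously Q(γ) ⊆ Q(√249, √94), and [Q(√249, √94):Q] = 4 (since 249, 94 are distinct squarefree integers > 1 with 23406 not a perfect square). To show equality we compute the minimal polynomial of γ. From γ = √249 + √94: γ^2 = 249 + 2√(23406) + 94 = 343 + 2√(23406), so γ^2 - 343 = 2√(23406); squaring, (γ^2 - 343)^2 = 4·23406, i.e. γ^4 - 686γ^2 + 117649 - 93624 = 0, i.e. γ^4 - 686γ^2 + 24025 = 0. So γ is a root of x^4 - 686x^2 + 24025. This polynomial is irreducible over Q: it has no rational root (each ±√249 ± √94 is irrational), and any factorization into two quadratics over Q would force √(23406) ∈ Q (pairing opposite roots) or √249, √94 ∈ Q (other pairings), all impossible. Hence [Q(γ):Q] = 4 = [Q(√249, √94):Q], so Q(γ) = Q(√249, √94).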